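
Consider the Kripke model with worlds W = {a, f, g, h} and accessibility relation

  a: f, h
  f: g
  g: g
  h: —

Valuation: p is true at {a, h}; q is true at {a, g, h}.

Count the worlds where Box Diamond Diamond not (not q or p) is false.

a: successors {f, h}; Diamond Diamond not (not q or p) there: f:T, h:F. ✗
f: successors {g}; Diamond Diamond not (not q or p) there: g:T. ✓
g: successors {g}; Diamond Diamond not (not q or p) there: g:T. ✓
h: no successors, so Box Diamond Diamond not (not q or p) holds vacuously. ✓
Satisfying worlds: {f, g, h}.
So Box Diamond Diamond not (not q or p) fails at the other 1 world.

1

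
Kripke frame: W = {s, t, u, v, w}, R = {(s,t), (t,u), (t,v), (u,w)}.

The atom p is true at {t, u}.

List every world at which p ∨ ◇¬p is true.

{t, u}

s: p is F, ◇¬p is F. ✗
t: p is T, ◇¬p is T. ✓
u: p is T, ◇¬p is T. ✓
v: p is F, ◇¬p is F. ✗
w: p is F, ◇¬p is F. ✗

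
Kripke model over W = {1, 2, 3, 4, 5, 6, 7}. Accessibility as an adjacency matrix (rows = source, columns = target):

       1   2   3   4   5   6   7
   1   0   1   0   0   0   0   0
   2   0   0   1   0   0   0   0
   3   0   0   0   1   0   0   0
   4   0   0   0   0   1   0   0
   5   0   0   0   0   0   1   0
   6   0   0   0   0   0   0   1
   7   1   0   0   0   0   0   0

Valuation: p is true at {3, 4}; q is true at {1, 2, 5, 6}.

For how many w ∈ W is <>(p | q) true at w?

6

1: successors {2}; p | q there: 2:T. ✓
2: successors {3}; p | q there: 3:T. ✓
3: successors {4}; p | q there: 4:T. ✓
4: successors {5}; p | q there: 5:T. ✓
5: successors {6}; p | q there: 6:T. ✓
6: successors {7}; p | q there: 7:F. ✗
7: successors {1}; p | q there: 1:T. ✓
Satisfying worlds: {1, 2, 3, 4, 5, 7}.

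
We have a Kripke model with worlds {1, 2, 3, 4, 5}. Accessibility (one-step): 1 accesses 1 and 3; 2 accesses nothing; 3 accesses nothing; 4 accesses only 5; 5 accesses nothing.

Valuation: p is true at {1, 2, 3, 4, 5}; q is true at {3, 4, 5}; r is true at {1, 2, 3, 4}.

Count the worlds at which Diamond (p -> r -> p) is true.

1: successors {1, 3}; p -> r -> p there: 1:T, 3:T. ✓
2: no successors, so Diamond (p -> r -> p) fails. ✗
3: no successors, so Diamond (p -> r -> p) fails. ✗
4: successors {5}; p -> r -> p there: 5:T. ✓
5: no successors, so Diamond (p -> r -> p) fails. ✗
Satisfying worlds: {1, 4}.

2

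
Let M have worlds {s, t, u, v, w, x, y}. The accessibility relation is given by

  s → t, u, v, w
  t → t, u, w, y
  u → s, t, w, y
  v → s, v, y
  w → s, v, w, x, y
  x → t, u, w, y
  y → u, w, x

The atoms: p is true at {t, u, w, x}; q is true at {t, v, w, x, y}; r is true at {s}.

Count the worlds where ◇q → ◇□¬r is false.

0

s: ◇q is T, ◇□¬r is T. ✓
t: ◇q is T, ◇□¬r is T. ✓
u: ◇q is T, ◇□¬r is T. ✓
v: ◇q is T, ◇□¬r is T. ✓
w: ◇q is T, ◇□¬r is T. ✓
x: ◇q is T, ◇□¬r is T. ✓
y: ◇q is T, ◇□¬r is T. ✓
Satisfying worlds: {s, t, u, v, w, x, y}.
So ◇q → ◇□¬r fails at the other 0 worlds.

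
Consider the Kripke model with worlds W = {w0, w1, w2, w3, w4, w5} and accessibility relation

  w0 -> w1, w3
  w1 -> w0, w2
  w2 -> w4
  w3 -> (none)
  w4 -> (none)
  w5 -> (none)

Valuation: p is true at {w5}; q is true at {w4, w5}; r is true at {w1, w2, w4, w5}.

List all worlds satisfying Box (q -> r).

w0: successors {w1, w3}; q -> r there: w1:T, w3:T. ✓
w1: successors {w0, w2}; q -> r there: w0:T, w2:T. ✓
w2: successors {w4}; q -> r there: w4:T. ✓
w3: no successors, so Box (q -> r) holds vacuously. ✓
w4: no successors, so Box (q -> r) holds vacuously. ✓
w5: no successors, so Box (q -> r) holds vacuously. ✓

{w0, w1, w2, w3, w4, w5}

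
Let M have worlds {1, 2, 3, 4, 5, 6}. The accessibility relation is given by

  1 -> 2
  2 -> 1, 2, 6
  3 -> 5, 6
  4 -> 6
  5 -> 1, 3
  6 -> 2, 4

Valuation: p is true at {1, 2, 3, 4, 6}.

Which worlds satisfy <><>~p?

{5}

1: successors {2}; <>~p there: 2:F. ✗
2: successors {1, 2, 6}; <>~p there: 1:F, 2:F, 6:F. ✗
3: successors {5, 6}; <>~p there: 5:F, 6:F. ✗
4: successors {6}; <>~p there: 6:F. ✗
5: successors {1, 3}; <>~p there: 1:F, 3:T. ✓
6: successors {2, 4}; <>~p there: 2:F, 4:F. ✗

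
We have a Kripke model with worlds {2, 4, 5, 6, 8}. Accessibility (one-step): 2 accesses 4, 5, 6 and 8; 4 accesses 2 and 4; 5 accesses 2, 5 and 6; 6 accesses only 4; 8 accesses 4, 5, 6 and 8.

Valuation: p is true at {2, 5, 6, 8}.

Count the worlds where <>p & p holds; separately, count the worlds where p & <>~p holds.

3 and 3

For <>p & p:
2: <>p is T, p is T. ✓
4: <>p is T, p is F. ✗
5: <>p is T, p is T. ✓
6: <>p is F, p is T. ✗
8: <>p is T, p is T. ✓
— 3 worlds.
For p & <>~p:
2: p is T, <>~p is T. ✓
4: p is F, <>~p is T. ✗
5: p is T, <>~p is F. ✗
6: p is T, <>~p is T. ✓
8: p is T, <>~p is T. ✓
— 3 worlds.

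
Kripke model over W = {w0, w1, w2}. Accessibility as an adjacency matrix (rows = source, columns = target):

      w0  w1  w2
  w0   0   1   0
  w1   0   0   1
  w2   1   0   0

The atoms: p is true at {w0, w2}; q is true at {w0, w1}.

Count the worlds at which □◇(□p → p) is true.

w0: successors {w1}; ◇(□p → p) there: w1:T. ✓
w1: successors {w2}; ◇(□p → p) there: w2:T. ✓
w2: successors {w0}; ◇(□p → p) there: w0:F. ✗
Satisfying worlds: {w0, w1}.

2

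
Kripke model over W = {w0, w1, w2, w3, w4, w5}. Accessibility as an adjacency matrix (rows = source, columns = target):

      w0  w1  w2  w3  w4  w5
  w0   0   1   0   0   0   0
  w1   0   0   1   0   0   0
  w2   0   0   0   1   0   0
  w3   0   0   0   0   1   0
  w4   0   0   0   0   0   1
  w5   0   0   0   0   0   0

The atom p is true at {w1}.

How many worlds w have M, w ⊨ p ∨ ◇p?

2

w0: p is F, ◇p is T. ✓
w1: p is T, ◇p is F. ✓
w2: p is F, ◇p is F. ✗
w3: p is F, ◇p is F. ✗
w4: p is F, ◇p is F. ✗
w5: p is F, ◇p is F. ✗
Satisfying worlds: {w0, w1}.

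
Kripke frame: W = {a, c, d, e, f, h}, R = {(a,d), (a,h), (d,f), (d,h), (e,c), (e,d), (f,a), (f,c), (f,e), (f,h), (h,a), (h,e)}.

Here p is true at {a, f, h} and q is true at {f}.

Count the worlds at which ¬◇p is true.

2

a: ◇p is T. ✗
c: ◇p is F. ✓
d: ◇p is T. ✗
e: ◇p is F. ✓
f: ◇p is T. ✗
h: ◇p is T. ✗
Satisfying worlds: {c, e}.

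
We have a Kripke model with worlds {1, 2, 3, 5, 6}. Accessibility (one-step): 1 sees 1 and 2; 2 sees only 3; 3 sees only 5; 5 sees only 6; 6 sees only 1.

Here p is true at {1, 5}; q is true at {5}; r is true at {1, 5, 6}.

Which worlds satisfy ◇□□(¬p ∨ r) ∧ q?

{5}

1: ◇□□(¬p ∨ r) is T, q is F. ✗
2: ◇□□(¬p ∨ r) is T, q is F. ✗
3: ◇□□(¬p ∨ r) is T, q is F. ✗
5: ◇□□(¬p ∨ r) is T, q is T. ✓
6: ◇□□(¬p ∨ r) is T, q is F. ✗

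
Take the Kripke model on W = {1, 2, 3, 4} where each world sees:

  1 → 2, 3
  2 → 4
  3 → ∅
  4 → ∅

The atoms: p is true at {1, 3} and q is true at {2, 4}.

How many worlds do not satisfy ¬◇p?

1

1: ◇p is T. ✗
2: ◇p is F. ✓
3: ◇p is F. ✓
4: ◇p is F. ✓
Satisfying worlds: {2, 3, 4}.
So ¬◇p fails at the other 1 world.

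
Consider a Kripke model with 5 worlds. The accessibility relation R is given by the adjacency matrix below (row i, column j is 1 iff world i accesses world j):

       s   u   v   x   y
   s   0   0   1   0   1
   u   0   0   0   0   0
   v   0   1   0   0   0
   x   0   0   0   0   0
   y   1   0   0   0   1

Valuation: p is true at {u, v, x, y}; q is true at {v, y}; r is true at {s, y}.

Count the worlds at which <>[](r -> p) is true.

3

s: successors {v, y}; [](r -> p) there: v:T, y:F. ✓
u: no successors, so <>[](r -> p) fails. ✗
v: successors {u}; [](r -> p) there: u:T. ✓
x: no successors, so <>[](r -> p) fails. ✗
y: successors {s, y}; [](r -> p) there: s:T, y:F. ✓
Satisfying worlds: {s, v, y}.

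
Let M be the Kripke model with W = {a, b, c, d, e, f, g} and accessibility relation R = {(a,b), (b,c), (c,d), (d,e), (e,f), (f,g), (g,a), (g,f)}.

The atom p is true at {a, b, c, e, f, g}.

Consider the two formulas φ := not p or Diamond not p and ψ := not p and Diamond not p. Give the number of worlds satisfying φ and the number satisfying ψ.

For not p or Diamond not p:
a: not p is F, Diamond not p is F. ✗
b: not p is F, Diamond not p is F. ✗
c: not p is F, Diamond not p is T. ✓
d: not p is T, Diamond not p is F. ✓
e: not p is F, Diamond not p is F. ✗
f: not p is F, Diamond not p is F. ✗
g: not p is F, Diamond not p is F. ✗
— 2 worlds.
For not p and Diamond not p:
a: not p is F, Diamond not p is F. ✗
b: not p is F, Diamond not p is F. ✗
c: not p is F, Diamond not p is T. ✗
d: not p is T, Diamond not p is F. ✗
e: not p is F, Diamond not p is F. ✗
f: not p is F, Diamond not p is F. ✗
g: not p is F, Diamond not p is F. ✗
— 0 worlds.

2 and 0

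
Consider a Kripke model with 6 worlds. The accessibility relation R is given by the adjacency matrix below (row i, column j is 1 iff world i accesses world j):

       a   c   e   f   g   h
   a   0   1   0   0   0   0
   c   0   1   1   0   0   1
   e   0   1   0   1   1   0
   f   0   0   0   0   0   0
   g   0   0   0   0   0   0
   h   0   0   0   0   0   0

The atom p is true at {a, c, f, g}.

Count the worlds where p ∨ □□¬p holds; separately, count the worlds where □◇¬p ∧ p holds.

5 and 3

For p ∨ □□¬p:
a: p is T, □□¬p is F. ✓
c: p is T, □□¬p is F. ✓
e: p is F, □□¬p is F. ✗
f: p is T, □□¬p is T. ✓
g: p is T, □□¬p is T. ✓
h: p is F, □□¬p is T. ✓
— 5 worlds.
For □◇¬p ∧ p:
a: □◇¬p is T, p is T. ✓
c: □◇¬p is F, p is T. ✗
e: □◇¬p is F, p is F. ✗
f: □◇¬p is T, p is T. ✓
g: □◇¬p is T, p is T. ✓
h: □◇¬p is T, p is F. ✗
— 3 worlds.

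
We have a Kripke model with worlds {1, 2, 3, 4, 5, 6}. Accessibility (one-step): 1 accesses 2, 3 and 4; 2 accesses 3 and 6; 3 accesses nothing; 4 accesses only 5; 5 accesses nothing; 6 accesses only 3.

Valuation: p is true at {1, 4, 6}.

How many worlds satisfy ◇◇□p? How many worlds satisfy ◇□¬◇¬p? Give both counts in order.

For ◇◇□p:
1: successors {2, 3, 4}; ◇□p there: 2:T, 3:F, 4:T. ✓
2: successors {3, 6}; ◇□p there: 3:F, 6:T. ✓
3: no successors, so ◇◇□p fails. ✗
4: successors {5}; ◇□p there: 5:F. ✗
5: no successors, so ◇◇□p fails. ✗
6: successors {3}; ◇□p there: 3:F. ✗
— 2 worlds.
For ◇□¬◇¬p:
1: successors {2, 3, 4}; □¬◇¬p there: 2:F, 3:T, 4:T. ✓
2: successors {3, 6}; □¬◇¬p there: 3:T, 6:T. ✓
3: no successors, so ◇□¬◇¬p fails. ✗
4: successors {5}; □¬◇¬p there: 5:T. ✓
5: no successors, so ◇□¬◇¬p fails. ✗
6: successors {3}; □¬◇¬p there: 3:T. ✓
— 4 worlds.

2 and 4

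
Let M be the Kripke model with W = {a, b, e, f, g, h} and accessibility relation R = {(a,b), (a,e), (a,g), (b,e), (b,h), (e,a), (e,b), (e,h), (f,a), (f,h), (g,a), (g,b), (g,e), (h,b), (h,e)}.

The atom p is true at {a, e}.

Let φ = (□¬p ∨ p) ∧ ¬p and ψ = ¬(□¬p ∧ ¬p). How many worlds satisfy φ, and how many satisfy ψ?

For (□¬p ∨ p) ∧ ¬p:
a: □¬p ∨ p is T, ¬p is F. ✗
b: □¬p ∨ p is F, ¬p is T. ✗
e: □¬p ∨ p is T, ¬p is F. ✗
f: □¬p ∨ p is F, ¬p is T. ✗
g: □¬p ∨ p is F, ¬p is T. ✗
h: □¬p ∨ p is F, ¬p is T. ✗
— 0 worlds.
For ¬(□¬p ∧ ¬p):
a: □¬p ∧ ¬p is F. ✓
b: □¬p ∧ ¬p is F. ✓
e: □¬p ∧ ¬p is F. ✓
f: □¬p ∧ ¬p is F. ✓
g: □¬p ∧ ¬p is F. ✓
h: □¬p ∧ ¬p is F. ✓
— 6 worlds.

0 and 6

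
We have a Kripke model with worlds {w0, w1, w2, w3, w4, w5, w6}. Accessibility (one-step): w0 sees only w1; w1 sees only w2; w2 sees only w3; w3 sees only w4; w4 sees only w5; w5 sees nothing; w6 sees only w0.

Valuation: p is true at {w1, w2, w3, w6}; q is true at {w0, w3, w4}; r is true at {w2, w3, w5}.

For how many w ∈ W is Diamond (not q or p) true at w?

w0: successors {w1}; not q or p there: w1:T. ✓
w1: successors {w2}; not q or p there: w2:T. ✓
w2: successors {w3}; not q or p there: w3:T. ✓
w3: successors {w4}; not q or p there: w4:F. ✗
w4: successors {w5}; not q or p there: w5:T. ✓
w5: no successors, so Diamond (not q or p) fails. ✗
w6: successors {w0}; not q or p there: w0:F. ✗
Satisfying worlds: {w0, w1, w2, w4}.

4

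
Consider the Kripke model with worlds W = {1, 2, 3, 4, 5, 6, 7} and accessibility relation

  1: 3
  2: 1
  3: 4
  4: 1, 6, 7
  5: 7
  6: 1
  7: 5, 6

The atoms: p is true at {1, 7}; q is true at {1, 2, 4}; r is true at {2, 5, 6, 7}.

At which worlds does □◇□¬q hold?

1: successors {3}; ◇□¬q there: 3:F. ✗
2: successors {1}; ◇□¬q there: 1:F. ✗
3: successors {4}; ◇□¬q there: 4:T. ✓
4: successors {1, 6, 7}; ◇□¬q there: 1:F, 6:T, 7:T. ✗
5: successors {7}; ◇□¬q there: 7:T. ✓
6: successors {1}; ◇□¬q there: 1:F. ✗
7: successors {5, 6}; ◇□¬q there: 5:T, 6:T. ✓

{3, 5, 7}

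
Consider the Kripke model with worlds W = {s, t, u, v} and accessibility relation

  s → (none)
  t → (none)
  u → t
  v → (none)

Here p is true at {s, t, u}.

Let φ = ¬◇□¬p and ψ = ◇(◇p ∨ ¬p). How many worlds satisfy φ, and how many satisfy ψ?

3 and 0

For ¬◇□¬p:
s: ◇□¬p is F. ✓
t: ◇□¬p is F. ✓
u: ◇□¬p is T. ✗
v: ◇□¬p is F. ✓
— 3 worlds.
For ◇(◇p ∨ ¬p):
s: no successors, so ◇(◇p ∨ ¬p) fails. ✗
t: no successors, so ◇(◇p ∨ ¬p) fails. ✗
u: successors {t}; ◇p ∨ ¬p there: t:F. ✗
v: no successors, so ◇(◇p ∨ ¬p) fails. ✗
— 0 worlds.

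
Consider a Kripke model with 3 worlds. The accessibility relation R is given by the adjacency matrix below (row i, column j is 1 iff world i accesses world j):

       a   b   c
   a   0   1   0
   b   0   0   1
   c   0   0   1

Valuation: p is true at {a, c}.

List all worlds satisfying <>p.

a: successors {b}; p there: b:F. ✗
b: successors {c}; p there: c:T. ✓
c: successors {c}; p there: c:T. ✓

{b, c}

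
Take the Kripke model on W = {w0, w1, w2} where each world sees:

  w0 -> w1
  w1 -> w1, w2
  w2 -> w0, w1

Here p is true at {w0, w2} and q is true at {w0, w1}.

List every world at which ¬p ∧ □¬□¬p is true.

w0: ¬p is F, □¬□¬p is T. ✗
w1: ¬p is T, □¬□¬p is T. ✓
w2: ¬p is F, □¬□¬p is F. ✗

{w1}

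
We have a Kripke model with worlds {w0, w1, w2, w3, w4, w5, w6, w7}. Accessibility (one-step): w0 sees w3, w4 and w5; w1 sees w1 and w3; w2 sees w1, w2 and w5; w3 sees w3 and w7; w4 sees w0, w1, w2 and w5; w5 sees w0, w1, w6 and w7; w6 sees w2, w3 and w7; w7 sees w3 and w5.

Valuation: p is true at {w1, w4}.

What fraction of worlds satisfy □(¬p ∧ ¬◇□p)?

3/8

w0: successors {w3, w4, w5}; ¬p ∧ ¬◇□p there: w3:T, w4:F, w5:T. ✗
w1: successors {w1, w3}; ¬p ∧ ¬◇□p there: w1:F, w3:T. ✗
w2: successors {w1, w2, w5}; ¬p ∧ ¬◇□p there: w1:F, w2:T, w5:T. ✗
w3: successors {w3, w7}; ¬p ∧ ¬◇□p there: w3:T, w7:T. ✓
w4: successors {w0, w1, w2, w5}; ¬p ∧ ¬◇□p there: w0:T, w1:F, w2:T, w5:T. ✗
w5: successors {w0, w1, w6, w7}; ¬p ∧ ¬◇□p there: w0:T, w1:F, w6:T, w7:T. ✗
w6: successors {w2, w3, w7}; ¬p ∧ ¬◇□p there: w2:T, w3:T, w7:T. ✓
w7: successors {w3, w5}; ¬p ∧ ¬◇□p there: w3:T, w5:T. ✓
That's 3 of 8 worlds, so 3/8.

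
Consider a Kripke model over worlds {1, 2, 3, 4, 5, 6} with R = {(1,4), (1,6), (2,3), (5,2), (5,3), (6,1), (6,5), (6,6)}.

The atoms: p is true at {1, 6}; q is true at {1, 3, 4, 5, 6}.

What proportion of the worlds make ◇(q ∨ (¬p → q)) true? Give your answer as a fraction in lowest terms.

1: successors {4, 6}; q ∨ (¬p → q) there: 4:T, 6:T. ✓
2: successors {3}; q ∨ (¬p → q) there: 3:T. ✓
3: no successors, so ◇(q ∨ (¬p → q)) fails. ✗
4: no successors, so ◇(q ∨ (¬p → q)) fails. ✗
5: successors {2, 3}; q ∨ (¬p → q) there: 2:F, 3:T. ✓
6: successors {1, 5, 6}; q ∨ (¬p → q) there: 1:T, 5:T, 6:T. ✓
That's 4 of 6 worlds, so 4/6 = 2/3.

2/3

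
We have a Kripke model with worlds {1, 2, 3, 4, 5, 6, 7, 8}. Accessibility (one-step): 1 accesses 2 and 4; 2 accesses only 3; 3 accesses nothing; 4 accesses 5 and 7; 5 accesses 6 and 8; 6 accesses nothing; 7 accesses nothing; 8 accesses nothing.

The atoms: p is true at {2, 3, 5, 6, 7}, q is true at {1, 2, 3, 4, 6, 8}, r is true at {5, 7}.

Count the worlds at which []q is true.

1: successors {2, 4}; q there: 2:T, 4:T. ✓
2: successors {3}; q there: 3:T. ✓
3: no successors, so []q holds vacuously. ✓
4: successors {5, 7}; q there: 5:F, 7:F. ✗
5: successors {6, 8}; q there: 6:T, 8:T. ✓
6: no successors, so []q holds vacuously. ✓
7: no successors, so []q holds vacuously. ✓
8: no successors, so []q holds vacuously. ✓
Satisfying worlds: {1, 2, 3, 5, 6, 7, 8}.

7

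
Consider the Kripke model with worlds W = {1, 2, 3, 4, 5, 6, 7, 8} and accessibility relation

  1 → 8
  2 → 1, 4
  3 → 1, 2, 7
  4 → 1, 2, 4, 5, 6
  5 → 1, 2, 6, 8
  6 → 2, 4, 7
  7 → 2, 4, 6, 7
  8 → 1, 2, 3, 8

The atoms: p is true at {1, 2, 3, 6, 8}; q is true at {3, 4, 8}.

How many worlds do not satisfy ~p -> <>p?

1: ~p is F, <>p is T. ✓
2: ~p is F, <>p is T. ✓
3: ~p is F, <>p is T. ✓
4: ~p is T, <>p is T. ✓
5: ~p is T, <>p is T. ✓
6: ~p is F, <>p is T. ✓
7: ~p is T, <>p is T. ✓
8: ~p is F, <>p is T. ✓
Satisfying worlds: {1, 2, 3, 4, 5, 6, 7, 8}.
So ~p -> <>p fails at the other 0 worlds.

0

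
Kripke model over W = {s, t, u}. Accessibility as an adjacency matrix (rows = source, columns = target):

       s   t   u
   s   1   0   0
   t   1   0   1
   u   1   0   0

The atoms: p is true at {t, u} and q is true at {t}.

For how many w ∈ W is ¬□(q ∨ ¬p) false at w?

2

s: □(q ∨ ¬p) is T. ✗
t: □(q ∨ ¬p) is F. ✓
u: □(q ∨ ¬p) is T. ✗
Satisfying worlds: {t}.
So ¬□(q ∨ ¬p) fails at the other 2 worlds.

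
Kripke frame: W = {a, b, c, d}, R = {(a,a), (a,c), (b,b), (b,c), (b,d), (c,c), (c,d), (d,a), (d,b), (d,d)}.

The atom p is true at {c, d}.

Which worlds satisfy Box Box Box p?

∅

a: successors {a, c}; Box Box p there: a:F, c:F. ✗
b: successors {b, c, d}; Box Box p there: b:F, c:F, d:F. ✗
c: successors {c, d}; Box Box p there: c:F, d:F. ✗
d: successors {a, b, d}; Box Box p there: a:F, b:F, d:F. ✗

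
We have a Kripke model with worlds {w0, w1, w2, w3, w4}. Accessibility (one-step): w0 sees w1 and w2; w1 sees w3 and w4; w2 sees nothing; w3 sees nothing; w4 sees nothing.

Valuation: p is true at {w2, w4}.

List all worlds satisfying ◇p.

{w0, w1}

w0: successors {w1, w2}; p there: w1:F, w2:T. ✓
w1: successors {w3, w4}; p there: w3:F, w4:T. ✓
w2: no successors, so ◇p fails. ✗
w3: no successors, so ◇p fails. ✗
w4: no successors, so ◇p fails. ✗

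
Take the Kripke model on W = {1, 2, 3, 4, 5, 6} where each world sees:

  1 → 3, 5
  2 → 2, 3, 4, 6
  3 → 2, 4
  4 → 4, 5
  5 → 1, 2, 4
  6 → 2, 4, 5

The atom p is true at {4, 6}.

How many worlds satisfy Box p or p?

1: Box p is F, p is F. ✗
2: Box p is F, p is F. ✗
3: Box p is F, p is F. ✗
4: Box p is F, p is T. ✓
5: Box p is F, p is F. ✗
6: Box p is F, p is T. ✓
Satisfying worlds: {4, 6}.

2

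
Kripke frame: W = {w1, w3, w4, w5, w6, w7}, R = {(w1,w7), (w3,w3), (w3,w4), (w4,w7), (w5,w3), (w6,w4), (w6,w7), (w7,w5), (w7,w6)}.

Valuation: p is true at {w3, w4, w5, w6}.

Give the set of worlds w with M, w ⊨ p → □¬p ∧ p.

{w1, w4, w7}

w1: p is F, □¬p ∧ p is F. ✓
w3: p is T, □¬p ∧ p is F. ✗
w4: p is T, □¬p ∧ p is T. ✓
w5: p is T, □¬p ∧ p is F. ✗
w6: p is T, □¬p ∧ p is F. ✗
w7: p is F, □¬p ∧ p is F. ✓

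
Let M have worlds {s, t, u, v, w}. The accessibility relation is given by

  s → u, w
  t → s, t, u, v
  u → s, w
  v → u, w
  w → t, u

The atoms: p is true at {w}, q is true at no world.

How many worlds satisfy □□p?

s: successors {u, w}; □p there: u:F, w:F. ✗
t: successors {s, t, u, v}; □p there: s:F, t:F, u:F, v:F. ✗
u: successors {s, w}; □p there: s:F, w:F. ✗
v: successors {u, w}; □p there: u:F, w:F. ✗
w: successors {t, u}; □p there: t:F, u:F. ✗
Satisfying worlds: ∅.

0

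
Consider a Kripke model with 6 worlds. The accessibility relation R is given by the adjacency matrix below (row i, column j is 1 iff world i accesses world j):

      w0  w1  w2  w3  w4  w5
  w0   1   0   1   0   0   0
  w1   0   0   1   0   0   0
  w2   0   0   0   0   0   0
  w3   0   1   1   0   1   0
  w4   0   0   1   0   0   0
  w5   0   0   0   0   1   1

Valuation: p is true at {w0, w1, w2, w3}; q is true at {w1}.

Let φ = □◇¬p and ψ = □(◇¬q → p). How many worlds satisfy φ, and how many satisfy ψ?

For □◇¬p:
w0: successors {w0, w2}; ◇¬p there: w0:F, w2:F. ✗
w1: successors {w2}; ◇¬p there: w2:F. ✗
w2: no successors, so □◇¬p holds vacuously. ✓
w3: successors {w1, w2, w4}; ◇¬p there: w1:F, w2:F, w4:F. ✗
w4: successors {w2}; ◇¬p there: w2:F. ✗
w5: successors {w4, w5}; ◇¬p there: w4:F, w5:T. ✗
— 1 world.
For □(◇¬q → p):
w0: successors {w0, w2}; ◇¬q → p there: w0:T, w2:T. ✓
w1: successors {w2}; ◇¬q → p there: w2:T. ✓
w2: no successors, so □(◇¬q → p) holds vacuously. ✓
w3: successors {w1, w2, w4}; ◇¬q → p there: w1:T, w2:T, w4:F. ✗
w4: successors {w2}; ◇¬q → p there: w2:T. ✓
w5: successors {w4, w5}; ◇¬q → p there: w4:F, w5:F. ✗
— 4 worlds.

1 and 4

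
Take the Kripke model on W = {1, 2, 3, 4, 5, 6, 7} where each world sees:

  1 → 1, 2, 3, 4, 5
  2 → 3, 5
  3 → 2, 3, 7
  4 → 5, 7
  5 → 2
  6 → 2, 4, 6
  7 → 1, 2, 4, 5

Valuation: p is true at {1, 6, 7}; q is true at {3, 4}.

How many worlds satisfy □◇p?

0

1: successors {1, 2, 3, 4, 5}; ◇p there: 1:T, 2:F, 3:T, 4:T, 5:F. ✗
2: successors {3, 5}; ◇p there: 3:T, 5:F. ✗
3: successors {2, 3, 7}; ◇p there: 2:F, 3:T, 7:T. ✗
4: successors {5, 7}; ◇p there: 5:F, 7:T. ✗
5: successors {2}; ◇p there: 2:F. ✗
6: successors {2, 4, 6}; ◇p there: 2:F, 4:T, 6:T. ✗
7: successors {1, 2, 4, 5}; ◇p there: 1:T, 2:F, 4:T, 5:F. ✗
Satisfying worlds: ∅.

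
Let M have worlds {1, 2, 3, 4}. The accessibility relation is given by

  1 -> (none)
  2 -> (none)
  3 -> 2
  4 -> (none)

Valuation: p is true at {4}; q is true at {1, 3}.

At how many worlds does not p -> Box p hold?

1: not p is T, Box p is T. ✓
2: not p is T, Box p is T. ✓
3: not p is T, Box p is F. ✗
4: not p is F, Box p is T. ✓
Satisfying worlds: {1, 2, 4}.

3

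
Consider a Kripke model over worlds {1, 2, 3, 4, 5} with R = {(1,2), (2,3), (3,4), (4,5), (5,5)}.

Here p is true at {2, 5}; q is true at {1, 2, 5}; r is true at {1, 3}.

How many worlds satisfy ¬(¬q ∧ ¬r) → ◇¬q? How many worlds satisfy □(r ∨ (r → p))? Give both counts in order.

For ¬(¬q ∧ ¬r) → ◇¬q:
1: ¬(¬q ∧ ¬r) is T, ◇¬q is F. ✗
2: ¬(¬q ∧ ¬r) is T, ◇¬q is T. ✓
3: ¬(¬q ∧ ¬r) is T, ◇¬q is T. ✓
4: ¬(¬q ∧ ¬r) is F, ◇¬q is F. ✓
5: ¬(¬q ∧ ¬r) is T, ◇¬q is F. ✗
— 3 worlds.
For □(r ∨ (r → p)):
1: successors {2}; r ∨ (r → p) there: 2:T. ✓
2: successors {3}; r ∨ (r → p) there: 3:T. ✓
3: successors {4}; r ∨ (r → p) there: 4:T. ✓
4: successors {5}; r ∨ (r → p) there: 5:T. ✓
5: successors {5}; r ∨ (r → p) there: 5:T. ✓
— 5 worlds.

3 and 5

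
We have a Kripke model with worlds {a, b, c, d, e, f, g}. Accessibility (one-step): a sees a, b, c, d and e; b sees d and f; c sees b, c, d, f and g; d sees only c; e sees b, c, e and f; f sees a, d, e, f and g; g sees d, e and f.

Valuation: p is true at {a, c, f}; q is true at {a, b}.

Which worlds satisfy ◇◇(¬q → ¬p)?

{a, b, c, d, e, f, g}

a: successors {a, b, c, d, e}; ◇(¬q → ¬p) there: a:T, b:T, c:T, d:F, e:T. ✓
b: successors {d, f}; ◇(¬q → ¬p) there: d:F, f:T. ✓
c: successors {b, c, d, f, g}; ◇(¬q → ¬p) there: b:T, c:T, d:F, f:T, g:T. ✓
d: successors {c}; ◇(¬q → ¬p) there: c:T. ✓
e: successors {b, c, e, f}; ◇(¬q → ¬p) there: b:T, c:T, e:T, f:T. ✓
f: successors {a, d, e, f, g}; ◇(¬q → ¬p) there: a:T, d:F, e:T, f:T, g:T. ✓
g: successors {d, e, f}; ◇(¬q → ¬p) there: d:F, e:T, f:T. ✓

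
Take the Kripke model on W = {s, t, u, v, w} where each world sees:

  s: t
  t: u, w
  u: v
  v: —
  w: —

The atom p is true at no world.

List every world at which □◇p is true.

{v, w}

s: successors {t}; ◇p there: t:F. ✗
t: successors {u, w}; ◇p there: u:F, w:F. ✗
u: successors {v}; ◇p there: v:F. ✗
v: no successors, so □◇p holds vacuously. ✓
w: no successors, so □◇p holds vacuously. ✓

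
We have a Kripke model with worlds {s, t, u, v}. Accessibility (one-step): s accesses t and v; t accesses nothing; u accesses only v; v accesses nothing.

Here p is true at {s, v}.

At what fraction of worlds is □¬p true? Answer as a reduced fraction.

s: successors {t, v}; ¬p there: t:T, v:F. ✗
t: no successors, so □¬p holds vacuously. ✓
u: successors {v}; ¬p there: v:F. ✗
v: no successors, so □¬p holds vacuously. ✓
That's 2 of 4 worlds, so 2/4 = 1/2.

1/2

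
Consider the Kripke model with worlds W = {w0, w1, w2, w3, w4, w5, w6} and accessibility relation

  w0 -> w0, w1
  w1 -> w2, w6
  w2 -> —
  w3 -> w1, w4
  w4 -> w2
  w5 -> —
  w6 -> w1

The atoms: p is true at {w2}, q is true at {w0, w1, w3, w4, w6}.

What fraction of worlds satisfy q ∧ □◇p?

w0: q is T, □◇p is F. ✗
w1: q is T, □◇p is F. ✗
w2: q is F, □◇p is T. ✗
w3: q is T, □◇p is T. ✓
w4: q is T, □◇p is F. ✗
w5: q is F, □◇p is T. ✗
w6: q is T, □◇p is T. ✓
That's 2 of 7 worlds, so 2/7.

2/7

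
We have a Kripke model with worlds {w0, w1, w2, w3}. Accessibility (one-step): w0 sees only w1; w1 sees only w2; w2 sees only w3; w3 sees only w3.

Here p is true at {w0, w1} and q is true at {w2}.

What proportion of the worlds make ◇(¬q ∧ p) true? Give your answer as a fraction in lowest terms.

1/4

w0: successors {w1}; ¬q ∧ p there: w1:T. ✓
w1: successors {w2}; ¬q ∧ p there: w2:F. ✗
w2: successors {w3}; ¬q ∧ p there: w3:F. ✗
w3: successors {w3}; ¬q ∧ p there: w3:F. ✗
That's 1 of 4 worlds, so 1/4.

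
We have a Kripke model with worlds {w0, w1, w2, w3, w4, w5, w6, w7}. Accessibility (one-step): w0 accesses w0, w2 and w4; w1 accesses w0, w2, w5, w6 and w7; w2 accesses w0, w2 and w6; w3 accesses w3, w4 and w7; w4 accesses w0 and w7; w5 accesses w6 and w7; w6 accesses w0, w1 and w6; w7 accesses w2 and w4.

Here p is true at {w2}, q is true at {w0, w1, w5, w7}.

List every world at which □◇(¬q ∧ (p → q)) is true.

w0: successors {w0, w2, w4}; ◇(¬q ∧ (p → q)) there: w0:T, w2:T, w4:F. ✗
w1: successors {w0, w2, w5, w6, w7}; ◇(¬q ∧ (p → q)) there: w0:T, w2:T, w5:T, w6:T, w7:T. ✓
w2: successors {w0, w2, w6}; ◇(¬q ∧ (p → q)) there: w0:T, w2:T, w6:T. ✓
w3: successors {w3, w4, w7}; ◇(¬q ∧ (p → q)) there: w3:T, w4:F, w7:T. ✗
w4: successors {w0, w7}; ◇(¬q ∧ (p → q)) there: w0:T, w7:T. ✓
w5: successors {w6, w7}; ◇(¬q ∧ (p → q)) there: w6:T, w7:T. ✓
w6: successors {w0, w1, w6}; ◇(¬q ∧ (p → q)) there: w0:T, w1:T, w6:T. ✓
w7: successors {w2, w4}; ◇(¬q ∧ (p → q)) there: w2:T, w4:F. ✗

{w1, w2, w4, w5, w6}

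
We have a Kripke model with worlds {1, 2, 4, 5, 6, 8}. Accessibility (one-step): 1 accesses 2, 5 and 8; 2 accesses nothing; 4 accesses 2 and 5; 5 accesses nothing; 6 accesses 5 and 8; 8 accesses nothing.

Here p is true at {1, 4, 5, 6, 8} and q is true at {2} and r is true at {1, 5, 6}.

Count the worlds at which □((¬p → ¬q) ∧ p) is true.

1: successors {2, 5, 8}; (¬p → ¬q) ∧ p there: 2:F, 5:T, 8:T. ✗
2: no successors, so □((¬p → ¬q) ∧ p) holds vacuously. ✓
4: successors {2, 5}; (¬p → ¬q) ∧ p there: 2:F, 5:T. ✗
5: no successors, so □((¬p → ¬q) ∧ p) holds vacuously. ✓
6: successors {5, 8}; (¬p → ¬q) ∧ p there: 5:T, 8:T. ✓
8: no successors, so □((¬p → ¬q) ∧ p) holds vacuously. ✓
Satisfying worlds: {2, 5, 6, 8}.

4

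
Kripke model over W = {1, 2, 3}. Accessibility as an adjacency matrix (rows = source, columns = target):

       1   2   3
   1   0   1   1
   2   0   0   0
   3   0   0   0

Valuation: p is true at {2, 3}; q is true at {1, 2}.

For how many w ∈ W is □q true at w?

1: successors {2, 3}; q there: 2:T, 3:F. ✗
2: no successors, so □q holds vacuously. ✓
3: no successors, so □q holds vacuously. ✓
Satisfying worlds: {2, 3}.

2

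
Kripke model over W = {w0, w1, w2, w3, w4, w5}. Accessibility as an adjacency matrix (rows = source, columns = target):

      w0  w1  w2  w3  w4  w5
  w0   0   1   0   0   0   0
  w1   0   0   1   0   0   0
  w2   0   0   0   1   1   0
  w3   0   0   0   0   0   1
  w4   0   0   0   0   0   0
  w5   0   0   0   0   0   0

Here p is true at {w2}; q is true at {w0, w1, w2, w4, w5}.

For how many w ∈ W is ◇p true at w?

w0: successors {w1}; p there: w1:F. ✗
w1: successors {w2}; p there: w2:T. ✓
w2: successors {w3, w4}; p there: w3:F, w4:F. ✗
w3: successors {w5}; p there: w5:F. ✗
w4: no successors, so ◇p fails. ✗
w5: no successors, so ◇p fails. ✗
Satisfying worlds: {w1}.

1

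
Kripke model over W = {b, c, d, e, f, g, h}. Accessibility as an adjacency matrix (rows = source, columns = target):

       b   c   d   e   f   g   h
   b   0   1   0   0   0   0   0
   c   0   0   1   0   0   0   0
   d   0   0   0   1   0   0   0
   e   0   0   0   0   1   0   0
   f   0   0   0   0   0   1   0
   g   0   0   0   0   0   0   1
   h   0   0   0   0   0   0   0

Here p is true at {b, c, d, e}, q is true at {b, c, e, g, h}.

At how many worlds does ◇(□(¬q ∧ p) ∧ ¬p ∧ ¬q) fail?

7

b: successors {c}; □(¬q ∧ p) ∧ ¬p ∧ ¬q there: c:F. ✗
c: successors {d}; □(¬q ∧ p) ∧ ¬p ∧ ¬q there: d:F. ✗
d: successors {e}; □(¬q ∧ p) ∧ ¬p ∧ ¬q there: e:F. ✗
e: successors {f}; □(¬q ∧ p) ∧ ¬p ∧ ¬q there: f:F. ✗
f: successors {g}; □(¬q ∧ p) ∧ ¬p ∧ ¬q there: g:F. ✗
g: successors {h}; □(¬q ∧ p) ∧ ¬p ∧ ¬q there: h:F. ✗
h: no successors, so ◇(□(¬q ∧ p) ∧ ¬p ∧ ¬q) fails. ✗
Satisfying worlds: ∅.
So ◇(□(¬q ∧ p) ∧ ¬p ∧ ¬q) fails at the other 7 worlds.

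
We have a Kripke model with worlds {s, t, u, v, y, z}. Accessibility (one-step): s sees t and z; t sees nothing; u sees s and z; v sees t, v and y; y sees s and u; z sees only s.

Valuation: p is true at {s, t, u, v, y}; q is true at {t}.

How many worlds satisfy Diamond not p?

2

s: successors {t, z}; not p there: t:F, z:T. ✓
t: no successors, so Diamond not p fails. ✗
u: successors {s, z}; not p there: s:F, z:T. ✓
v: successors {t, v, y}; not p there: t:F, v:F, y:F. ✗
y: successors {s, u}; not p there: s:F, u:F. ✗
z: successors {s}; not p there: s:F. ✗
Satisfying worlds: {s, u}.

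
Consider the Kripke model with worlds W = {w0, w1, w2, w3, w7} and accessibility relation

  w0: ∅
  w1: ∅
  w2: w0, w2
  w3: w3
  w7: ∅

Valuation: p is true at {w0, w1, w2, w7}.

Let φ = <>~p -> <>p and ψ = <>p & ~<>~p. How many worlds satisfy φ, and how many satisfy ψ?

4 and 1

For <>~p -> <>p:
w0: <>~p is F, <>p is F. ✓
w1: <>~p is F, <>p is F. ✓
w2: <>~p is F, <>p is T. ✓
w3: <>~p is T, <>p is F. ✗
w7: <>~p is F, <>p is F. ✓
— 4 worlds.
For <>p & ~<>~p:
w0: <>p is F, ~<>~p is T. ✗
w1: <>p is F, ~<>~p is T. ✗
w2: <>p is T, ~<>~p is T. ✓
w3: <>p is F, ~<>~p is F. ✗
w7: <>p is F, ~<>~p is T. ✗
— 1 world.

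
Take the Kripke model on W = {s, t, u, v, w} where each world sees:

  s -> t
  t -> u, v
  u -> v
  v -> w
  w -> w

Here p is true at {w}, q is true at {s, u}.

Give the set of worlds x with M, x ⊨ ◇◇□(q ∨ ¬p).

s: successors {t}; ◇□(q ∨ ¬p) there: t:T. ✓
t: successors {u, v}; ◇□(q ∨ ¬p) there: u:F, v:F. ✗
u: successors {v}; ◇□(q ∨ ¬p) there: v:F. ✗
v: successors {w}; ◇□(q ∨ ¬p) there: w:F. ✗
w: successors {w}; ◇□(q ∨ ¬p) there: w:F. ✗

{s}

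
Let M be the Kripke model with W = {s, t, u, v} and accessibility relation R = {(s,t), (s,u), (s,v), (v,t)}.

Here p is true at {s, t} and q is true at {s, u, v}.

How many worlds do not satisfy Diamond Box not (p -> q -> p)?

2

s: successors {t, u, v}; Box not (p -> q -> p) there: t:T, u:T, v:F. ✓
t: no successors, so Diamond Box not (p -> q -> p) fails. ✗
u: no successors, so Diamond Box not (p -> q -> p) fails. ✗
v: successors {t}; Box not (p -> q -> p) there: t:T. ✓
Satisfying worlds: {s, v}.
So Diamond Box not (p -> q -> p) fails at the other 2 worlds.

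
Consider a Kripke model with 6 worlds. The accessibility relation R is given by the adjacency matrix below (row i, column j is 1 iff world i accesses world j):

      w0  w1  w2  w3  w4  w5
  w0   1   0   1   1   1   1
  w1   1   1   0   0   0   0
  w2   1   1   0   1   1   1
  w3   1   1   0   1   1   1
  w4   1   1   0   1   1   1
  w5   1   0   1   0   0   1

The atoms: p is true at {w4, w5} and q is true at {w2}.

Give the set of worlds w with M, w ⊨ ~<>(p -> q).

w0: <>(p -> q) is T. ✗
w1: <>(p -> q) is T. ✗
w2: <>(p -> q) is T. ✗
w3: <>(p -> q) is T. ✗
w4: <>(p -> q) is T. ✗
w5: <>(p -> q) is T. ✗

∅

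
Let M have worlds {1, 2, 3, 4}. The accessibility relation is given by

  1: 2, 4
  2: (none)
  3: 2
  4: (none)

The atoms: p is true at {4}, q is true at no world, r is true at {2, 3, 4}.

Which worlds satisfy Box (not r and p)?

{2, 4}

1: successors {2, 4}; not r and p there: 2:F, 4:F. ✗
2: no successors, so Box (not r and p) holds vacuously. ✓
3: successors {2}; not r and p there: 2:F. ✗
4: no successors, so Box (not r and p) holds vacuously. ✓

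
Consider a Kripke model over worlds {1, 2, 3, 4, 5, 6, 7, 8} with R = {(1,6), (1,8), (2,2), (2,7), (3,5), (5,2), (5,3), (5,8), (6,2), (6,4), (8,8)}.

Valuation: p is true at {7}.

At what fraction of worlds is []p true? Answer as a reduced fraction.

1/4

1: successors {6, 8}; p there: 6:F, 8:F. ✗
2: successors {2, 7}; p there: 2:F, 7:T. ✗
3: successors {5}; p there: 5:F. ✗
4: no successors, so []p holds vacuously. ✓
5: successors {2, 3, 8}; p there: 2:F, 3:F, 8:F. ✗
6: successors {2, 4}; p there: 2:F, 4:F. ✗
7: no successors, so []p holds vacuously. ✓
8: successors {8}; p there: 8:F. ✗
That's 2 of 8 worlds, so 2/8 = 1/4.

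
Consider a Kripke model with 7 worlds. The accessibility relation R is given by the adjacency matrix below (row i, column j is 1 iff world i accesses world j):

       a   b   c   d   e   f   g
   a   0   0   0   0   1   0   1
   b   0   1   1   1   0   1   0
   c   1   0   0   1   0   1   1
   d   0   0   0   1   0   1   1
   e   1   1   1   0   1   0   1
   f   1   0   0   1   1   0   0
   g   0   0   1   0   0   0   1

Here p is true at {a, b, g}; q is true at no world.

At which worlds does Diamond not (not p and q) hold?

a: successors {e, g}; not (not p and q) there: e:T, g:T. ✓
b: successors {b, c, d, f}; not (not p and q) there: b:T, c:T, d:T, f:T. ✓
c: successors {a, d, f, g}; not (not p and q) there: a:T, d:T, f:T, g:T. ✓
d: successors {d, f, g}; not (not p and q) there: d:T, f:T, g:T. ✓
e: successors {a, b, c, e, g}; not (not p and q) there: a:T, b:T, c:T, e:T, g:T. ✓
f: successors {a, d, e}; not (not p and q) there: a:T, d:T, e:T. ✓
g: successors {c, g}; not (not p and q) there: c:T, g:T. ✓

{a, b, c, d, e, f, g}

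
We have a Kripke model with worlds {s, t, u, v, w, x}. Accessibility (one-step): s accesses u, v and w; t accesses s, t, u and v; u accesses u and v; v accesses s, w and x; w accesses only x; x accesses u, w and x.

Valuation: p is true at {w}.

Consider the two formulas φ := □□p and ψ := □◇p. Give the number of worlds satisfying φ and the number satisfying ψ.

For □□p:
s: successors {u, v, w}; □p there: u:F, v:F, w:F. ✗
t: successors {s, t, u, v}; □p there: s:F, t:F, u:F, v:F. ✗
u: successors {u, v}; □p there: u:F, v:F. ✗
v: successors {s, w, x}; □p there: s:F, w:F, x:F. ✗
w: successors {x}; □p there: x:F. ✗
x: successors {u, w, x}; □p there: u:F, w:F, x:F. ✗
— 0 worlds.
For □◇p:
s: successors {u, v, w}; ◇p there: u:F, v:T, w:F. ✗
t: successors {s, t, u, v}; ◇p there: s:T, t:F, u:F, v:T. ✗
u: successors {u, v}; ◇p there: u:F, v:T. ✗
v: successors {s, w, x}; ◇p there: s:T, w:F, x:T. ✗
w: successors {x}; ◇p there: x:T. ✓
x: successors {u, w, x}; ◇p there: u:F, w:F, x:T. ✗
— 1 world.

0 and 1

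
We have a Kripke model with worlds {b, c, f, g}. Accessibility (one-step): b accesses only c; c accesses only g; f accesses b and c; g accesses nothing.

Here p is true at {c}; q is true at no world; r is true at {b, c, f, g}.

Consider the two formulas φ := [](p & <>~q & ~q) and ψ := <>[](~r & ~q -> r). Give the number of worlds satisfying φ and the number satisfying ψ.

2 and 3

For [](p & <>~q & ~q):
b: successors {c}; p & <>~q & ~q there: c:T. ✓
c: successors {g}; p & <>~q & ~q there: g:F. ✗
f: successors {b, c}; p & <>~q & ~q there: b:F, c:T. ✗
g: no successors, so [](p & <>~q & ~q) holds vacuously. ✓
— 2 worlds.
For <>[](~r & ~q -> r):
b: successors {c}; [](~r & ~q -> r) there: c:T. ✓
c: successors {g}; [](~r & ~q -> r) there: g:T. ✓
f: successors {b, c}; [](~r & ~q -> r) there: b:T, c:T. ✓
g: no successors, so <>[](~r & ~q -> r) fails. ✗
— 3 worlds.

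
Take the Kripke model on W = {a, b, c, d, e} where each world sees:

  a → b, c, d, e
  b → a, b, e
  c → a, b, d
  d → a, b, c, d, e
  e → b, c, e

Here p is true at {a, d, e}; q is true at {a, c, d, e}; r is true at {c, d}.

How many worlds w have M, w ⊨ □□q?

0

a: successors {b, c, d, e}; □q there: b:F, c:F, d:F, e:F. ✗
b: successors {a, b, e}; □q there: a:F, b:F, e:F. ✗
c: successors {a, b, d}; □q there: a:F, b:F, d:F. ✗
d: successors {a, b, c, d, e}; □q there: a:F, b:F, c:F, d:F, e:F. ✗
e: successors {b, c, e}; □q there: b:F, c:F, e:F. ✗
Satisfying worlds: ∅.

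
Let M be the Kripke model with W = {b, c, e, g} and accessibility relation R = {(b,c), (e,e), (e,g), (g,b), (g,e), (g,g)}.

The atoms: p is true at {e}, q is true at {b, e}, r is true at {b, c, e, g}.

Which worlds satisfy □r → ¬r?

b: □r is T, ¬r is F. ✗
c: □r is T, ¬r is F. ✗
e: □r is T, ¬r is F. ✗
g: □r is T, ¬r is F. ✗

∅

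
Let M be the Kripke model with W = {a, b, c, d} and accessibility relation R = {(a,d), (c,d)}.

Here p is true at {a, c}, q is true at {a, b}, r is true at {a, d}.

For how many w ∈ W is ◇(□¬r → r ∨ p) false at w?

a: successors {d}; □¬r → r ∨ p there: d:T. ✓
b: no successors, so ◇(□¬r → r ∨ p) fails. ✗
c: successors {d}; □¬r → r ∨ p there: d:T. ✓
d: no successors, so ◇(□¬r → r ∨ p) fails. ✗
Satisfying worlds: {a, c}.
So ◇(□¬r → r ∨ p) fails at the other 2 worlds.

2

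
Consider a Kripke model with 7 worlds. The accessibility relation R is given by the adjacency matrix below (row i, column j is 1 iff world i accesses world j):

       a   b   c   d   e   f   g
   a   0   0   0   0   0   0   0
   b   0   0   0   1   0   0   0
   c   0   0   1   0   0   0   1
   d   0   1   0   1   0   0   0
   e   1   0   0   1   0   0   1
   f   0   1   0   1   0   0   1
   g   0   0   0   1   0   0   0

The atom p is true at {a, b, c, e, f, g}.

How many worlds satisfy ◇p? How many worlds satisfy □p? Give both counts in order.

For ◇p:
a: no successors, so ◇p fails. ✗
b: successors {d}; p there: d:F. ✗
c: successors {c, g}; p there: c:T, g:T. ✓
d: successors {b, d}; p there: b:T, d:F. ✓
e: successors {a, d, g}; p there: a:T, d:F, g:T. ✓
f: successors {b, d, g}; p there: b:T, d:F, g:T. ✓
g: successors {d}; p there: d:F. ✗
— 4 worlds.
For □p:
a: no successors, so □p holds vacuously. ✓
b: successors {d}; p there: d:F. ✗
c: successors {c, g}; p there: c:T, g:T. ✓
d: successors {b, d}; p there: b:T, d:F. ✗
e: successors {a, d, g}; p there: a:T, d:F, g:T. ✗
f: successors {b, d, g}; p there: b:T, d:F, g:T. ✗
g: successors {d}; p there: d:F. ✗
— 2 worlds.

4 and 2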